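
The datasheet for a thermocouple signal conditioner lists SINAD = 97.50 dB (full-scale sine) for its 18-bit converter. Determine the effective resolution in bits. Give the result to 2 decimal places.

15.90 bits

(97.50 − 1.76) / 6.02 = 95.74/6.02 = 15.9037 effective bits.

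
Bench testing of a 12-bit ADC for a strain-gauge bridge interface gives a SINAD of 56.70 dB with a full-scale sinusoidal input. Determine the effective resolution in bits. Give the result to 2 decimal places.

9.13 bits

ENOB = (SINAD − 1.76) / 6.02 = (56.70 − 1.76) / 6.02 = 54.94 / 6.02 = 9.1262.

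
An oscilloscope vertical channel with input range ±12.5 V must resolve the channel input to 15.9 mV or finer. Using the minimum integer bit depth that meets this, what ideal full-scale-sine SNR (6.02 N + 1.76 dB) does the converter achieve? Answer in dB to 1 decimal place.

68.0 dB

Span: 12.5 V − (-12.5 V) = 25 V.
25 V / 15.9 mV = 1572. Since 2^10 = 1024 and 2^11 = 2048, N = 11.
SNR = 6.02 × 11 + 1.76 = 67.98 dB.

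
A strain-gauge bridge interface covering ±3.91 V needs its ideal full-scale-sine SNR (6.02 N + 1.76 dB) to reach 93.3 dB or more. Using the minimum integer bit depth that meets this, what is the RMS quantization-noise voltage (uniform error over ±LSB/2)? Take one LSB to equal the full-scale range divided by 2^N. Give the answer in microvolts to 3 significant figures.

Range = 3.91 − (-3.91) = 7.82 V.
6.02 N + 1.76 ≥ 93.3 gives N ≥ 15.206, so the minimum integer is 16.
One LSB is 7.82 V / 65536 = 119.32 µV.
σ_q = LSB/√12 = 119.32 µV/3.4641 = 34.4 µV.

34.4 µV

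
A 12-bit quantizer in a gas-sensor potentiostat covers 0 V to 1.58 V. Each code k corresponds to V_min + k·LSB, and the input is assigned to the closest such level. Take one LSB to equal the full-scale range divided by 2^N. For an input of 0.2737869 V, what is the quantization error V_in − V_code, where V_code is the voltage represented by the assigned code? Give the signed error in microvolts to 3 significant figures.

−90.1 µV

Range is 1.58 V. LSB = 1.58 V / 2^12 ≈ 385.7 µV.
Position in LSBs: (0.2737869 − (0)) × 4096/1.58 = 709.7665; rounding gives k = 710.
Reconstructed level: 0 + 710 × 1.58/4096 V = 0.2738769531 V.
V_in − V_code = 0.2737869 − (0.2738769531) = −90.1 µV.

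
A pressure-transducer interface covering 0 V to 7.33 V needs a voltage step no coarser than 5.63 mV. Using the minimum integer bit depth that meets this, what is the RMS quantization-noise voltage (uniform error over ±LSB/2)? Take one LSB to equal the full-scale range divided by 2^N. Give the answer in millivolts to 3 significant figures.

Range is 7.33 V.
7.33 V / 5.63 mV = 1302. Since 2^10 = 1024 and 2^11 = 2048, N = 11.
Step size = 7.33/2048 V = 3.5791 mV.
σ_q = LSB/√12 = 3.5791 mV/3.4641 = 1.03 mV.

1.03 mV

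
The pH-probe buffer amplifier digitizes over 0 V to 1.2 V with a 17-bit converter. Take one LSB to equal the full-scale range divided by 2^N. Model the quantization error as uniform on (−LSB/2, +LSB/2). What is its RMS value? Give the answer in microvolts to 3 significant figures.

2.64 µV

V_FS = 1.2 V.
LSB = 1.2 V ÷ 2^17 = 1.2/131072 V = 9.1553 µV.
RMS of a uniform error over width LSB is LSB/√12 = 2.64 µV.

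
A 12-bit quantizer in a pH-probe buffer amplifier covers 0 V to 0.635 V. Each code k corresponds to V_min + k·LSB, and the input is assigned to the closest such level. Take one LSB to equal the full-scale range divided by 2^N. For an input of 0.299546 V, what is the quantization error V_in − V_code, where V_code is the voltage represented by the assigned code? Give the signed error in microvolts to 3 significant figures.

+29.4 µV

Range is 0.635 V. LSB = 0.635 V / 2^12 ≈ 155.0 µV.
(V_in − V_min)/LSB = (0.299546 − (0)) × 4096/0.635 = 1932.1896 → nearest code k = 1932.
V_code = 0 + (1932/4096) × 0.635 = 0.2995166016 V.
Error = V_in − V_code = 0.299546 − (0.2995166016) = +29.4 µV.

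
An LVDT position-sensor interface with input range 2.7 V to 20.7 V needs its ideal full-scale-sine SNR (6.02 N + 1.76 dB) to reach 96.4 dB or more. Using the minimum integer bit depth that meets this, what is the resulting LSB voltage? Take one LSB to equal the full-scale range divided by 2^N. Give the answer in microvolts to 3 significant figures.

275 µV

Full-scale range = 20.7 V − (2.7 V) = 18 V.
6.02 N + 1.76 ≥ 96.4 gives N ≥ 15.721, so the minimum integer is 16.
LSB = 18 V / 2^16 = 275 µV.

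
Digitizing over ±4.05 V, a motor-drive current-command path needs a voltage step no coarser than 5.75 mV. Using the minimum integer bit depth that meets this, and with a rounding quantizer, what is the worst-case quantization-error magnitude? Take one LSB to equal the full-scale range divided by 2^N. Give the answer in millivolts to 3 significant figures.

1.98 mV

The full-scale span is 4.05 − (-4.05) = 8.1 V.
Required number of levels: 8.1/5.75 mV = 1408.7; smallest N with 2^N ≥ that is 11.
LSB = 8.1 V ÷ 2^11 = 8.1/2048 V = 3.9551 mV.
Max error for round-to-nearest is LSB/2 = 1.98 mV.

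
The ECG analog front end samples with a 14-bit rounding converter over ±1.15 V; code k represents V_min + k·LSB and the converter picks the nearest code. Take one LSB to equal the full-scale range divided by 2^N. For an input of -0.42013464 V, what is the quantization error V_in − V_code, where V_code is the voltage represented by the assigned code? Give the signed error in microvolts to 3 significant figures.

+25.3 µV

Range = 1.15 − (-1.15) = 2.3 V. LSB = 2.3 V / 2^14 ≈ 140.4 µV.
Position in LSBs: (-0.42013464 − (-1.15)) × 16384/2.3 = 5199.1800; rounding gives k = 5199.
V_code = -1.15 + (5199/16384) × 2.3 = -0.42015991211 V.
e = -0.42013464 − (-0.42015991211) = +25.3 µV.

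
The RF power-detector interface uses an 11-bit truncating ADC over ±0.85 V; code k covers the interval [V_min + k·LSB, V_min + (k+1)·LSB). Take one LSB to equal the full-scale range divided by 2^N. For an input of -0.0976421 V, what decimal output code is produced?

The full-scale span is 0.85 − (-0.85) = 1.7 V. LSB = 1.7 V / 2^11 ≈ 0.8301 mV.
V_in − V_min = -0.0976421 − (-0.85) = 0.7523579 V.
Divide by LSB: 0.7523579 × 2048/1.7 = 906.3700.
Truncating gives code 906.

906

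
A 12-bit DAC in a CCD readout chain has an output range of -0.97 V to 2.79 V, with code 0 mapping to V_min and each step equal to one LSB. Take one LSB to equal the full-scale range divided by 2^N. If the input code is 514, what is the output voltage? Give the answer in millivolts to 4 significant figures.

-498.2 mV

Range = 2.79 − (-0.97) = 3.76 V. LSB = 3.76 V / 2^12.
V_out = -0.97 + 514 × (3.76/4096) V
      = -0.97 + 0.471836 = -0.498164 V.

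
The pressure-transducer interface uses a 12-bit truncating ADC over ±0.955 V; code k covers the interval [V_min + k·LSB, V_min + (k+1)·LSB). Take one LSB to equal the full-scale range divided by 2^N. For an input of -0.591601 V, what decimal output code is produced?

779

Full-scale range = 0.955 V − (-0.955 V) = 1.91 V. LSB = 1.91 V / 2^12 ≈ 466.3 µV.
V_in − V_min = -0.591601 − (-0.955) = 0.363399 V.
Divide by LSB: 0.363399 × 4096/1.91 = 779.3101.
Truncating gives code 779.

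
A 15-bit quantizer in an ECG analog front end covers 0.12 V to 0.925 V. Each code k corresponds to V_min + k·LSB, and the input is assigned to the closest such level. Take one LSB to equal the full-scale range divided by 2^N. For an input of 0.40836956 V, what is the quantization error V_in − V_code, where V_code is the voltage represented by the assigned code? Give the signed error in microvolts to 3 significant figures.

The full-scale span is 0.925 − (0.12) = 0.805 V. LSB = 0.805 V / 2^15 ≈ 24.57 µV.
(0.40836956 − (0.12)) / LSB = 0.28836956 × 32768/0.805 = 11738.2531. Nearest integer: k = 11738.
V_code = 0.12 + (11738/32768) × 0.805 = 0.40836334229 V.
V_in − V_code = 0.40836956 − (0.40836334229) = +6.22 µV.

+6.22 µV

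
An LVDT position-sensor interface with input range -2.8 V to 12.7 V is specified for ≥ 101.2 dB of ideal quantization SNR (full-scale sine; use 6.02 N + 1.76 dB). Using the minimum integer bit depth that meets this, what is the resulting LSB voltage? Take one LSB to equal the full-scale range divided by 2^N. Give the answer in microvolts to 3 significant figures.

118 µV

The full-scale span is 12.7 − (-2.8) = 15.5 V.
Required N = ⌈(101.2 − 1.76)/6.02⌉ = ⌈16.518⌉ = 17.
Step size = 15.5/131072 V = 118 µV.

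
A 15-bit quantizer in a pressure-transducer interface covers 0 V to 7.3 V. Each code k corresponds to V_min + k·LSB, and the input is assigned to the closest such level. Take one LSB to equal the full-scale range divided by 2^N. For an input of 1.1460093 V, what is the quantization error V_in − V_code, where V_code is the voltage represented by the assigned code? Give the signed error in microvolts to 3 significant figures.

+37.6 µV

V_FS = 7.3 V. LSB = 7.3 V / 2^15 ≈ 222.8 µV.
Position in LSBs: (1.1460093 − (0)) × 32768/7.3 = 5144.1689; rounding gives k = 5144.
V_code = 0 + (5144/32768) × 7.3 = 1.1459716797 V.
Error = V_in − V_code = 1.1460093 − (1.1459716797) = +37.6 µV.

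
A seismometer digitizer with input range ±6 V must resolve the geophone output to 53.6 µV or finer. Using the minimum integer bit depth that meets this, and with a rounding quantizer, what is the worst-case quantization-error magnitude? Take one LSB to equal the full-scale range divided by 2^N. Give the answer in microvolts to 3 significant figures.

Range = 6 − (-6) = 12 V.
Required number of levels: 12/53.6 µV = 223880; smallest N with 2^N ≥ that is 18.
One LSB is 12 V / 262144 = 45.776 µV.
Max error for round-to-nearest is LSB/2 = 22.9 µV.

22.9 µV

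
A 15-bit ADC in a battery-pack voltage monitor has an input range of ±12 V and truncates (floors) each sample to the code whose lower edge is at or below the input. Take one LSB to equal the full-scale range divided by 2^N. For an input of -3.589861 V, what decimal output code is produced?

The full-scale span is 12 − (-12) = 24 V. LSB = 24 V / 2^15 ≈ 0.7324 mV.
code = ⌊(V_in − V_min)/LSB⌋ = ⌊(V_in − V_min) × 2^15 / range⌋
     = ⌊(-3.589861 − (-12)) × 32768 / 24⌋ = ⌊8.410139 × 32768/24⌋
     = ⌊11482.643⌋ = 11482.

11482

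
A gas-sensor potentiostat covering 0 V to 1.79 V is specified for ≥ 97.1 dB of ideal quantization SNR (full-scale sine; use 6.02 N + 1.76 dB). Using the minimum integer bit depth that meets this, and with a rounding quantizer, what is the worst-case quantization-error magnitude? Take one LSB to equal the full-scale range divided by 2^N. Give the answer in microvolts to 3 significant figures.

13.7 µV

Range is 1.79 V.
Solving 6.02 N ≥ 97.1 − 1.76: N ≥ 15.837. Round up → N = 16.
LSB = 1.79 V / 2^16 = 27.313 µV.
Half an LSB is 13.7 µV.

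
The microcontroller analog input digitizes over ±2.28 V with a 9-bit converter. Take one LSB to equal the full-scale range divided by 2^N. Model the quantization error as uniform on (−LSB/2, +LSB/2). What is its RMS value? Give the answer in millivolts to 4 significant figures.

2.571 mV

Range = 2.28 − (-2.28) = 4.56 V.
LSB = 4.56 V / 2^9 = 8.90625 mV.
For a uniform distribution on [−LSB/2, +LSB/2], V_rms = LSB/√12 = 8.90625 mV/3.4641 = 2.571 mV.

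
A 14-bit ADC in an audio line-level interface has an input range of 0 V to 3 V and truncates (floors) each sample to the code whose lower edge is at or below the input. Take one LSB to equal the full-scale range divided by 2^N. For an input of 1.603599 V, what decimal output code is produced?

Span = 3 V. LSB = 3 V / 2^14 ≈ 183.1 µV.
(V_in − V_min) × 2^14/range = (1.603599 − (0)) × 16384/3 = 8757.789.
Floor → code = 8757.

8757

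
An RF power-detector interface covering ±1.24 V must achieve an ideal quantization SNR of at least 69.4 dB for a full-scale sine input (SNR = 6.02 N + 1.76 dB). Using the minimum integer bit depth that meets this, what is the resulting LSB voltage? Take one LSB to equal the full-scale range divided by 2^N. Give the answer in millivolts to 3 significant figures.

Full-scale range = 1.24 V − (-1.24 V) = 2.48 V.
Solving 6.02 N ≥ 69.4 − 1.76: N ≥ 11.236. Round up → N = 12.
LSB = 2.48 V / 2^12 = 0.605 mV.

0.605 mV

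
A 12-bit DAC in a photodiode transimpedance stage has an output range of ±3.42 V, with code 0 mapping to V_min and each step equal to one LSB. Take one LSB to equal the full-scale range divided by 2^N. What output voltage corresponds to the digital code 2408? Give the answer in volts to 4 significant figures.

0.6012 V

The full-scale span is 3.42 − (-3.42) = 6.84 V. LSB = 6.84 V / 2^12.
V_out = V_min + code × LSB = -3.42 V + 2408 × 6.84 V / 4096
      = -3.42 + 4.02117 = 0.601172 V.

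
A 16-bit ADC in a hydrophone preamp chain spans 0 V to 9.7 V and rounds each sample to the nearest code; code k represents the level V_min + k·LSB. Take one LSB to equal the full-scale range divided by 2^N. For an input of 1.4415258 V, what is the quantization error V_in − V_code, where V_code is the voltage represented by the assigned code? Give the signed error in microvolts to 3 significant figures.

Full-scale range = 9.7 V. LSB = 9.7 V / 2^16 ≈ 148.0 µV.
(1.4415258 − (0)) / LSB = 1.4415258 × 65536/9.7 = 9739.3644. Nearest integer: k = 9739.
Reconstructed level: 0 + 9739 × 9.7/65536 V = 1.4414718628 V.
V_in − V_code = 1.4415258 − (1.4414718628) = +53.9 µV.

+53.9 µV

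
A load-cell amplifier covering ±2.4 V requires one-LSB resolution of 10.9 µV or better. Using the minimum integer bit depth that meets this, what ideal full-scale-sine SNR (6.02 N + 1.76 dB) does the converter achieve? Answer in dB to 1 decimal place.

Full-scale range = 2.4 V − (-2.4 V) = 4.8 V.
Levels needed ≥ 4.8/10.9 µV = 440400. 2^19 = 524288 suffices, so N_min = 19.
Ideal SNR at N = 19: 6.02·19 + 1.76 = 116.1 dB.

116.1 dB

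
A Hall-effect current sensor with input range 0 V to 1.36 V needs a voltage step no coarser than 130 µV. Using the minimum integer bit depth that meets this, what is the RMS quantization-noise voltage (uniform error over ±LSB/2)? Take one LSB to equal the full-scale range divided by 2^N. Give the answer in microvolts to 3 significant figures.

Full-scale range = 1.36 V.
Required number of levels: 1.36/130 µV = 10462; smallest N with 2^N ≥ that is 14.
Step size = 1.36/16384 V = 83.008 µV.
RMS noise = LSB/√12 = 24.0 µV.

24.0 µV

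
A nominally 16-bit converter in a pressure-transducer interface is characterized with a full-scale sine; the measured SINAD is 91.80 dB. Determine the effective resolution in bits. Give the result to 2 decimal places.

Inverting SNR = 6.02 N + 1.76: N_eff = (91.80 − 1.76)/6.02 = 14.9568.

14.96 bits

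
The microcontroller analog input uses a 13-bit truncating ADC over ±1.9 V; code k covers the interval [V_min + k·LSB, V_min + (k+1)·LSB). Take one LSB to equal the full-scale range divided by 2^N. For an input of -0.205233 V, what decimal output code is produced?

Full-scale range = 1.9 V − (-1.9 V) = 3.8 V. LSB = 3.8 V / 2^13 ≈ 463.9 µV.
V_in − V_min = -0.205233 − (-1.9) = 1.694767 V.
Divide by LSB: 1.694767 × 8192/3.8 = 3653.5609.
Truncating gives code 3653.

3653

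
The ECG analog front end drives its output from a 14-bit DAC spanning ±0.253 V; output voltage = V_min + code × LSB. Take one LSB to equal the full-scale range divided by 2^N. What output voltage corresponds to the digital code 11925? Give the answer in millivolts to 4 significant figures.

115.3 mV

The full-scale span is 0.253 − (-0.253) = 0.506 V. LSB = 0.506 V / 2^14.
V_out = V_min + code × LSB = -0.253 V + 11925 × 0.506 V / 16384
      = -0.253 + 0.368289 = 0.115289 V.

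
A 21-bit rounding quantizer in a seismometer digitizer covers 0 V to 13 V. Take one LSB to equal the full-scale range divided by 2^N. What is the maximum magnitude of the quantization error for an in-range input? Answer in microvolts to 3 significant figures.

3.10 µV

V_FS = 13 V.
Step size = 13/2097152 V = 6.1989 µV.
Worst-case error for round-to-nearest is half an LSB: 3.10 µV.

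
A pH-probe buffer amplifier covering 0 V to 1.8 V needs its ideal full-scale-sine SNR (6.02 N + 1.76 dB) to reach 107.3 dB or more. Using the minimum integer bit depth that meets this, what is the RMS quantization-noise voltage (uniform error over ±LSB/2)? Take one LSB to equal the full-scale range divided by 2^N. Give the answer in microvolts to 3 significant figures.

Range is 1.8 V.
N ≥ (107.3 − 1.76)/6.02 = 17.532 → N_min = 18.
One LSB is 1.8 V / 262144 = 6.8665 µV.
σ_q = LSB/√12 = 6.8665 µV/3.4641 = 1.98 µV.

1.98 µV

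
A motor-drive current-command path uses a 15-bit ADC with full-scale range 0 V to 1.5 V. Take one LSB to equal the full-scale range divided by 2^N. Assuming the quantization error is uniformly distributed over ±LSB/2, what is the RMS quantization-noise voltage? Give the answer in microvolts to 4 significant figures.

13.21 µV

Range is 1.5 V.
LSB = 1.5 V ÷ 2^15 = 1.5/32768 V = 45.7764 µV.
V_rms = LSB/√12 = 45.7764 µV / √12 = 13.21 µV.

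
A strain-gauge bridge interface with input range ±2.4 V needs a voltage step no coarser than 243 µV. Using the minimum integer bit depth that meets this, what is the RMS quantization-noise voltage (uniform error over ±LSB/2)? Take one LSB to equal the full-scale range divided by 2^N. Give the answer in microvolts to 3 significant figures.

Full-scale range = 2.4 V − (-2.4 V) = 4.8 V.
4.8 V / 243 µV = 19750. Since 2^14 = 16384 and 2^15 = 32768, N = 15.
One LSB is 4.8 V / 32768 = 146.48 µV.
RMS noise = LSB/√12 = 42.3 µV.

42.3 µV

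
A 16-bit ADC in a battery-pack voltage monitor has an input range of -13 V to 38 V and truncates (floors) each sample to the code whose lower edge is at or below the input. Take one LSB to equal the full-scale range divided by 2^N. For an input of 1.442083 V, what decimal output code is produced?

18558

Span: 38 V − (-13 V) = 51 V. LSB = 51 V / 2^16 ≈ 0.7782 mV.
code = ⌊(V_in − V_min)/LSB⌋ = ⌊(V_in − V_min) × 2^16 / range⌋
     = ⌊(1.442083 − (-13)) × 65536 / 51⌋ = ⌊14.442083 × 65536/51⌋
     = ⌊18558.360⌋ = 18558.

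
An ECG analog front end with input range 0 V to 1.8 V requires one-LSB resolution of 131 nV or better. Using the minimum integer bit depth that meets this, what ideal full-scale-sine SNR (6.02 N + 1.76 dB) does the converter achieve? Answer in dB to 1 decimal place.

146.2 dB

V_FS = 1.8 V.
Levels needed ≥ 1.8/131 nV = 1.374e7. 2^24 = 16777216 suffices, so N_min = 24.
Ideal SNR at N = 24: 6.02·24 + 1.76 = 146.2 dB.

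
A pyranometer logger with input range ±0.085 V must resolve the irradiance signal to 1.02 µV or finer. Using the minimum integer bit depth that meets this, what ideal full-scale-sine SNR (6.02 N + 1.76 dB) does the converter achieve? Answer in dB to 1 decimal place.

110.1 dB

The full-scale span is 0.085 − (-0.085) = 0.17 V.
Required number of levels: 0.17/1.02 µV = 166670; smallest N with 2^N ≥ that is 18.
Ideal SNR at N = 18: 6.02·18 + 1.76 = 110.1 dB.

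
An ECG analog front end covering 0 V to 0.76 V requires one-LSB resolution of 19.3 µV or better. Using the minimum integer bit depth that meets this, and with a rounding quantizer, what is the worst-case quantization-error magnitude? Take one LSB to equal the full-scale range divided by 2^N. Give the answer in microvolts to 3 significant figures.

Range is 0.76 V.
Required number of levels: 0.76/19.3 µV = 39378; smallest N with 2^N ≥ that is 16.
LSB = 0.76 V / 2^16 = 11.597 µV.
Half an LSB is 5.80 µV.

5.80 µV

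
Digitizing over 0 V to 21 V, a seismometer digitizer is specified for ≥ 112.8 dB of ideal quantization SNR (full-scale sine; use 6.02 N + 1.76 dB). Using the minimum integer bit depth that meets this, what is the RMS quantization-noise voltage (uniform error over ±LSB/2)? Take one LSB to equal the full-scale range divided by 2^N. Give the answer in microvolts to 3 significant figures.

Range is 21 V.
6.02 N + 1.76 ≥ 112.8 gives N ≥ 18.445, so the minimum integer is 19.
Step size = 21/524288 V = 40.054 µV.
RMS noise = LSB/√12 = 11.6 µV.

11.6 µV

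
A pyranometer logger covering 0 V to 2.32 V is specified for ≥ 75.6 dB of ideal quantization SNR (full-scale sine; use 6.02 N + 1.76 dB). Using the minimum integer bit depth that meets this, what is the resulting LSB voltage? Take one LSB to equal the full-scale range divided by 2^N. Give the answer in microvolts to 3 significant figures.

Span = 2.32 V.
Required N = ⌈(75.6 − 1.76)/6.02⌉ = ⌈12.266⌉ = 13.
Step size = 2.32/8192 V = 283 µV.

283 µV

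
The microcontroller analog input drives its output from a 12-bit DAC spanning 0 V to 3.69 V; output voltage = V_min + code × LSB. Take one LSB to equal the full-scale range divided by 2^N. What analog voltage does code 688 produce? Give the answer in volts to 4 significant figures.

0.6198 V

Span = 3.69 V. LSB = 3.69 V / 2^12.
V_out = 0 + 688 × (3.69/4096) V
      = 0 V + 0.619805 V = 0.619805 V.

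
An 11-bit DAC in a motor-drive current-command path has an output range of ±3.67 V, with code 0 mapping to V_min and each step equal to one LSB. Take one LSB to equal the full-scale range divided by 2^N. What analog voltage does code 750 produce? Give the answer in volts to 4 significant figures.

Full-scale range = 3.67 V − (-3.67 V) = 7.34 V. LSB = 7.34 V / 2^11.
Output = V_min + (750/2048) × range = -3.67 + 0.366211 × 7.34 V
      = -3.67 V + 2.68799 V = -0.982012 V.

-0.9820 V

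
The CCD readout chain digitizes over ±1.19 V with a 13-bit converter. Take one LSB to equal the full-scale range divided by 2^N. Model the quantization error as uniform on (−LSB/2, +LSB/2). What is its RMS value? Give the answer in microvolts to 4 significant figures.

Range = 1.19 − (-1.19) = 2.38 V.
LSB = 2.38 V / 2^13 = 290.527 µV.
V_rms = LSB/√12 = 290.527 µV / √12 = 83.87 µV.

83.87 µV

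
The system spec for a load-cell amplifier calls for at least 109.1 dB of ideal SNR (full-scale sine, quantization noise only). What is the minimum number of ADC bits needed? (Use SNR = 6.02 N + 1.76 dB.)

Solving 6.02 N ≥ 109.1 − 1.76: N ≥ 17.831. Round up → N = 18.

18 bits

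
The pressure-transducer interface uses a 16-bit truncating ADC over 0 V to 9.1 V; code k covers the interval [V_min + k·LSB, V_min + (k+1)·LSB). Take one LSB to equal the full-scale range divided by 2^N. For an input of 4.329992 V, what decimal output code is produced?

31183

Full-scale range = 9.1 V. LSB = 9.1 V / 2^16 ≈ 138.9 µV.
V_in − V_min = 4.329992 − (0) = 4.329992 V.
Divide by LSB: 4.329992 × 65536/9.1 = 31183.5556.
Truncating gives code 31183.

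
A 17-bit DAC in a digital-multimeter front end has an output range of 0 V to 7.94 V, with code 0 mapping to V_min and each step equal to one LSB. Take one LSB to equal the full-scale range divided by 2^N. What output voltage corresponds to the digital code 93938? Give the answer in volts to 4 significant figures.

V_FS = 7.94 V. LSB = 7.94 V / 2^17.
V_out = V_min + code × LSB = 0 V + 93938 × 7.94 V / 131072
      = 0 + 5.69052 = 5.69052 V.

5.691 V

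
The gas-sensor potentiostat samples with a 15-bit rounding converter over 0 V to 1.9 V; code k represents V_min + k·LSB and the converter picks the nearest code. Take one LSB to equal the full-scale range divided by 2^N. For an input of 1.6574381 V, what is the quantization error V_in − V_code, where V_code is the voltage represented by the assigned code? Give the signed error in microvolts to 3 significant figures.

−17.3 µV

Range is 1.9 V. LSB = 1.9 V / 2^15 ≈ 57.98 µV.
Position in LSBs: (1.6574381 − (0)) × 32768/1.9 = 28584.7009; rounding gives k = 28585.
Reconstructed level: 0 + 28585 × 1.9/32768 V = 1.6574554443 V.
V_in − V_code = 1.6574381 − (1.6574554443) = −17.3 µV.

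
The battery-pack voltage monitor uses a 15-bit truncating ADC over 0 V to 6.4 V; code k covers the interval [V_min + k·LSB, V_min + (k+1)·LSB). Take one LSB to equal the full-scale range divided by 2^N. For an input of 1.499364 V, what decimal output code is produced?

V_FS = 6.4 V. LSB = 6.4 V / 2^15 ≈ 195.3 µV.
V_in − V_min = 1.499364 − (0) = 1.499364 V.
Divide by LSB: 1.499364 × 32768/6.4 = 7676.7437.
Truncating gives code 7676.

7676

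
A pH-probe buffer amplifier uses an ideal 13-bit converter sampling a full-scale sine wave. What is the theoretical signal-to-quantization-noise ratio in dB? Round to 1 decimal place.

6.02(13) + 1.76 = 78.26 + 1.76 = 80.02 dB.

80.0 dB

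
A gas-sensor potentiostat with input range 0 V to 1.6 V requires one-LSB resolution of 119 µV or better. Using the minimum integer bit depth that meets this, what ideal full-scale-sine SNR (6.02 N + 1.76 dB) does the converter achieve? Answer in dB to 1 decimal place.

86.0 dB

Full-scale range = 1.6 V.
Need 2^N ≥ 1.6 V / 119 µV = 13450 → N_min = 14.
6.02(14) + 1.76 = 86.04 dB.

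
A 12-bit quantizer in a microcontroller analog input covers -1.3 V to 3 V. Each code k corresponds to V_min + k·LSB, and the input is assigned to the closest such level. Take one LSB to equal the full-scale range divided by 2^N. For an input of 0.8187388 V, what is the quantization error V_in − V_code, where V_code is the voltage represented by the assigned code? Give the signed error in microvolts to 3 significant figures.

Range = 3 − (-1.3) = 4.3 V. LSB = 4.3 V / 2^12 ≈ 1.050 mV.
(V_in − V_min)/LSB = (0.8187388 − (-1.3)) × 4096/4.3 = 2018.2219 → nearest code k = 2018.
V_code = -1.3 + (2018/4096) × 4.3 = 0.8185058594 V.
e = 0.8187388 − (0.8185058594) = +233 µV.

+233 µV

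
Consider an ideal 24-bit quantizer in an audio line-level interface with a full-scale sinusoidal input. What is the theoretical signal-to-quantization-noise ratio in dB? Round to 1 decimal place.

6.02(24) + 1.76 = 144.48 + 1.76 = 146.24 dB.

146.2 dB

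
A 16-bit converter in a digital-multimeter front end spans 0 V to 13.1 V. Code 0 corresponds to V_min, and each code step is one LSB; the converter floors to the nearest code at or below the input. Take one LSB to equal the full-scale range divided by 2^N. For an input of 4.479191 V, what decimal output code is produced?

22408

Range is 13.1 V. LSB = 13.1 V / 2^16 ≈ 199.9 µV.
(V_in − V_min) × 2^16/range = (4.479191 − (0)) × 65536/13.1 = 22408.264.
Floor → code = 22408.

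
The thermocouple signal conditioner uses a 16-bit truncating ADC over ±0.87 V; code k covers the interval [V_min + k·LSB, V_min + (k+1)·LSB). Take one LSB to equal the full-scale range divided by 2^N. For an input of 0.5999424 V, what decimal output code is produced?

55364

The full-scale span is 0.87 − (-0.87) = 1.74 V. LSB = 1.74 V / 2^16 ≈ 26.55 µV.
code = ⌊(V_in − V_min)/LSB⌋ = ⌊(V_in − V_min) × 2^16 / range⌋
     = ⌊(0.5999424 − (-0.87)) × 65536 / 1.74⌋ = ⌊1.4699424 × 65536/1.74⌋
     = ⌊55364.451⌋ = 55364.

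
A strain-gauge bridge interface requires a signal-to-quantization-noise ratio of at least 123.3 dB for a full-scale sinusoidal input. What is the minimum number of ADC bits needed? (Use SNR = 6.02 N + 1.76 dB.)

Required N = ⌈(123.3 − 1.76)/6.02⌉ = ⌈20.189⌉ = 21.

21 bits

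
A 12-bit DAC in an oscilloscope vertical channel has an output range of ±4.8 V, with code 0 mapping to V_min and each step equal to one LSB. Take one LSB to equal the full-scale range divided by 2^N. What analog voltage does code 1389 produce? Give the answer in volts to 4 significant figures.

-1.545 V

Full-scale range = 4.8 V − (-4.8 V) = 9.6 V. LSB = 9.6 V / 2^12.
V_out = V_min + code × LSB = -4.8 V + 1389 × 9.6 V / 4096
      = -4.8 V + 3.25547 V = -1.54453 V.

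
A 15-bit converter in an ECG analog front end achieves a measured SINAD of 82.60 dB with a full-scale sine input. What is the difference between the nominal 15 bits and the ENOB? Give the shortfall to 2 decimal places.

N_eff = (82.60 − 1.76)/6.02 = 13.4286 bits.
Lost resolution: 15 − 13.4286 = 1.5714 bits.

1.57 bits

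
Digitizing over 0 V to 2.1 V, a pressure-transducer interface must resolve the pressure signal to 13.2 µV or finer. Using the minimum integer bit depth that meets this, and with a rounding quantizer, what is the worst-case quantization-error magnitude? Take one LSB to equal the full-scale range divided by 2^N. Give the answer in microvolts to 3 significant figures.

4.01 µV

Range is 2.1 V.
Required number of levels: 2.1/13.2 µV = 159090; smallest N with 2^N ≥ that is 18.
One LSB is 2.1 V / 262144 = 8.0109 µV.
Max error for round-to-nearest is LSB/2 = 4.01 µV.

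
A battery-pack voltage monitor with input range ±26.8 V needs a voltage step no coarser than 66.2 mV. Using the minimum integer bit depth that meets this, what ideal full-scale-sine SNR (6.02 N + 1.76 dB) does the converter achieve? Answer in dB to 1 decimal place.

The full-scale span is 26.8 − (-26.8) = 53.6 V.
Need 2^N ≥ 53.6 V / 66.2 mV = 809.7 → N_min = 10.
SNR = 6.02 × 10 + 1.76 = 61.96 dB.

62.0 dB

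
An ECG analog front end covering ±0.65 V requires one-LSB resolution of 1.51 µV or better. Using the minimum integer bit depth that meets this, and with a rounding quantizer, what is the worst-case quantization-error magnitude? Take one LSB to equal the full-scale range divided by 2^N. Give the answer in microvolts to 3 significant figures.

Span: 0.65 V − (-0.65 V) = 1.3 V.
Levels needed ≥ 1.3/1.51 µV = 860900. 2^20 = 1048576 suffices, so N_min = 20.
LSB = 1.3 V / 2^20 = 1.2398 µV.
Max error for round-to-nearest is LSB/2 = 0.620 µV.

0.620 µV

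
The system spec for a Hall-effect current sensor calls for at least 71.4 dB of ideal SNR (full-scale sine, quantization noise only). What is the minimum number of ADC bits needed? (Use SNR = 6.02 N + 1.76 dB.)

12 bits

6.02 N + 1.76 ≥ 71.4 gives N ≥ 11.568, so the minimum integer is 12.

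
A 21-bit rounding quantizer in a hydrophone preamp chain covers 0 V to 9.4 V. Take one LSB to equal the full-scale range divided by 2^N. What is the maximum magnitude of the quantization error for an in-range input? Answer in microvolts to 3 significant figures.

Full-scale range = 9.4 V.
LSB = 9.4 V / 2^21 = 4.4823 µV.
A rounding quantizer has |error| ≤ LSB/2 = 2.24 µV.

2.24 µV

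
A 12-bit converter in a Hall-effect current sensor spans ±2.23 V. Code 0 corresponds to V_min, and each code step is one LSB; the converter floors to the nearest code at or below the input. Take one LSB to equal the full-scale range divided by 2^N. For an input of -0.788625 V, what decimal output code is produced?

1323

Full-scale range = 2.23 V − (-2.23 V) = 4.46 V. LSB = 4.46 V / 2^12 ≈ 1.089 mV.
code = ⌊(V_in − V_min)/LSB⌋ = ⌊(V_in − V_min) × 2^12 / range⌋
     = ⌊(-0.788625 − (-2.23)) × 4096 / 4.46⌋ = ⌊1.441375 × 4096/4.46⌋
     = ⌊1323.738⌋ = 1323.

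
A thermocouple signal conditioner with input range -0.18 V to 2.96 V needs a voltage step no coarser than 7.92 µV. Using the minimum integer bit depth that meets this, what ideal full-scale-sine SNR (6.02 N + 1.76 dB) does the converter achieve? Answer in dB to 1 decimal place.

The full-scale span is 2.96 − (-0.18) = 3.14 V.
Levels needed ≥ 3.14/7.92 µV = 396500. 2^19 = 524288 suffices, so N_min = 19.
SNR = 6.02 × 19 + 1.76 = 116.14 dB.

116.1 dB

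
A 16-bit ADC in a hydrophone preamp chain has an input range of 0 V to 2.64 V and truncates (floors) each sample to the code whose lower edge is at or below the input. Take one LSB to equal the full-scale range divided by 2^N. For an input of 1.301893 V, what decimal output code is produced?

32318

Range is 2.64 V. LSB = 2.64 V / 2^16 ≈ 40.28 µV.
code = ⌊(V_in − V_min)/LSB⌋ = ⌊(V_in − V_min) × 2^16 / range⌋
     = ⌊(1.301893 − (0)) × 65536 / 2.64⌋ = ⌊1.301893 × 65536/2.64⌋
     = ⌊32318.507⌋ = 32318.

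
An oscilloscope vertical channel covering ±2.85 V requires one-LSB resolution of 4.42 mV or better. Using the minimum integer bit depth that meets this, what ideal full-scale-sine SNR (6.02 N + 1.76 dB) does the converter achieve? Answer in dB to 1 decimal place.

Range = 2.85 − (-2.85) = 5.7 V.
5.7 V / 4.42 mV = 1290. Since 2^10 = 1024 and 2^11 = 2048, N = 11.
6.02(11) + 1.76 = 67.98 dB.

68.0 dB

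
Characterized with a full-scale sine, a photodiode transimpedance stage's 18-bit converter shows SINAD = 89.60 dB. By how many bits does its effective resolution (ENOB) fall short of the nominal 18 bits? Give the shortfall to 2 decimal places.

N_eff = (89.60 − 1.76)/6.02 = 14.5914 bits.
18 − 14.5914 = 3.41 bits below nominal.

3.41 bits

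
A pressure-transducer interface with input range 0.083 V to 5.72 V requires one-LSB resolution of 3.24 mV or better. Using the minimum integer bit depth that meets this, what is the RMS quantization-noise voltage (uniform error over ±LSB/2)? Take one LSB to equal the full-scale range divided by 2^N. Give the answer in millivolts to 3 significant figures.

0.795 mV

Full-scale range = 5.72 V − (0.083 V) = 5.637 V.
Need 2^N ≥ 5.637 V / 3.24 mV = 1740 → N_min = 11.
LSB = 5.637 V / 2^11 = 2.7524 mV.
RMS noise = LSB/√12 = 0.795 mV.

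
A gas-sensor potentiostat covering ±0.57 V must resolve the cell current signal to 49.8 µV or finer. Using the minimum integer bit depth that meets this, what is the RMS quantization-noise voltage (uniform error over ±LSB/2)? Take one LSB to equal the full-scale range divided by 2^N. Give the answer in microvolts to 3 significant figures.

10.0 µV

The full-scale span is 0.57 − (-0.57) = 1.14 V.
Need 2^N ≥ 1.14 V / 49.8 µV = 22890 → N_min = 15.
LSB = 1.14 V ÷ 2^15 = 1.14/32768 V = 34.790 µV.
σ_q = LSB/√12 = 34.790 µV/3.4641 = 10.0 µV.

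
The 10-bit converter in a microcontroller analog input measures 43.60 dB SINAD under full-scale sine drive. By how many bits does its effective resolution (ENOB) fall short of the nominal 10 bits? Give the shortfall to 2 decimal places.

3.05 bits

Effective bits = (43.60 − 1.76)/6.02 = 6.9502.
10 − 6.9502 = 3.05 bits below nominal.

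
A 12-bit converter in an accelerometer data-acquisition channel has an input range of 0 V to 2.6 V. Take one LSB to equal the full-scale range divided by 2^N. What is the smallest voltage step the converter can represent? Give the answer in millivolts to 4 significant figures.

Span = 2.6 V.
2^12 = 4096 levels.
LSB = 2.6 V / 2^12 = 0.6348 mV.

0.6348 mV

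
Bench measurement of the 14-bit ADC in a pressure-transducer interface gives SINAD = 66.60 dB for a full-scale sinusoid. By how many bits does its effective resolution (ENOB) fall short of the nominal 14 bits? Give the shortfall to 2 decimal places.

3.23 bits

N_eff = (66.60 − 1.76)/6.02 = 10.7708 bits.
Shortfall = 14 − 10.7708 = 3.2292 bits.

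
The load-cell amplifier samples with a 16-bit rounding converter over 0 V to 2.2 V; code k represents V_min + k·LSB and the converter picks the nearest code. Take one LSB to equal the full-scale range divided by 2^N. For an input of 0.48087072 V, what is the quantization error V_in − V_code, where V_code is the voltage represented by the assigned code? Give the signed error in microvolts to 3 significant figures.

Span = 2.2 V. LSB = 2.2 V / 2^16 ≈ 33.57 µV.
(0.48087072 − (0)) / LSB = 0.48087072 × 65536/2.2 = 14324.7016. Nearest integer: k = 14325.
V_code = V_min + k × range/2^16 = 0 + 14325 × 2.2/65536 = 0.48088073730 V.
V_in − V_code = 0.48087072 − (0.48088073730) = −10.0 µV.

−10.0 µV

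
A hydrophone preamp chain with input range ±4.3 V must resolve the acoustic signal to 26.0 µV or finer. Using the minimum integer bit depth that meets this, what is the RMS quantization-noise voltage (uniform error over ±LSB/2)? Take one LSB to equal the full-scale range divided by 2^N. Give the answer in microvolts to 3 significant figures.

4.74 µV

The full-scale span is 4.3 − (-4.3) = 8.6 V.
Levels needed ≥ 8.6/26.0 µV = 330800. 2^19 = 524288 suffices, so N_min = 19.
LSB = 8.6 V / 2^19 = 16.403 µV.
RMS noise = LSB/√12 = 4.74 µV.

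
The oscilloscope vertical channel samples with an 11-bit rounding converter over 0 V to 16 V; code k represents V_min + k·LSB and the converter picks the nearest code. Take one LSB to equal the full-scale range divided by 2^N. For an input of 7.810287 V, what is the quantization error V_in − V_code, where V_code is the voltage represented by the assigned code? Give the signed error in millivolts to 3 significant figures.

Range is 16 V. LSB = 16 V / 2^11 ≈ 7.813 mV.
(7.810287 − (0)) / LSB = 7.810287 × 2048/16 = 999.7167. Nearest integer: k = 1000.
V_code = 0 + (1000/2048) × 16 = 7.812500000 V.
Error = V_in − V_code = 7.810287 − (7.812500000) = −2.21 mV.

−2.21 mV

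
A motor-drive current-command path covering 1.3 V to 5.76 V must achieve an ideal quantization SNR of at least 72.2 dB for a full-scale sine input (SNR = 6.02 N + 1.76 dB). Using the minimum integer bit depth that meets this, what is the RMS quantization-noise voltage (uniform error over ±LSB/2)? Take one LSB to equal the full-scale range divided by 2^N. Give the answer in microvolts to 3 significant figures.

314 µV

Range = 5.76 − (1.3) = 4.46 V.
Solving 6.02 N ≥ 72.2 − 1.76: N ≥ 11.701. Round up → N = 12.
LSB = 4.46 V ÷ 2^12 = 4.46/4096 V = 1.0889 mV.
σ_q = LSB/√12 = 1.0889 mV/3.4641 = 314 µV.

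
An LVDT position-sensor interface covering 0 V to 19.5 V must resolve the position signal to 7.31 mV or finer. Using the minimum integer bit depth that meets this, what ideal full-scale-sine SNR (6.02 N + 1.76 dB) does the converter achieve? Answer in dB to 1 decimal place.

Span = 19.5 V.
Required number of levels: 19.5/7.31 mV = 2667.6; smallest N with 2^N ≥ that is 12.
6.02(12) + 1.76 = 74.00 dB.

74.0 dB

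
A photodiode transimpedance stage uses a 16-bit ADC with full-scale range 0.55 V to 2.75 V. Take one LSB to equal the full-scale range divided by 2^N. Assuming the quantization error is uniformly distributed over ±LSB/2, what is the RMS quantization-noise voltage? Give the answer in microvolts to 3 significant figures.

9.69 µV

Range = 2.75 − (0.55) = 2.2 V.
LSB = 2.2 V / 2^16 = 33.569 µV.
For a uniform distribution on [−LSB/2, +LSB/2], V_rms = LSB/√12 = 33.569 µV/3.4641 = 9.69 µV.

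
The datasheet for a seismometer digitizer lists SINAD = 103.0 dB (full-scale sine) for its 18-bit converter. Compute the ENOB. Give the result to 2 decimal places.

(103.0 − 1.76) / 6.02 = 101.24/6.02 = 16.8173 effective bits.

16.82 bits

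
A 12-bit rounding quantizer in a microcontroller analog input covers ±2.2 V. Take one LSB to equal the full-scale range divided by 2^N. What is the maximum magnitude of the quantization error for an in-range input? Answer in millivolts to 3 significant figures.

0.537 mV

Span: 2.2 V − (-2.2 V) = 4.4 V.
One LSB is 4.4 V / 4096 = 1.0742 mV.
|e|_max = LSB/2 = 0.537 mV.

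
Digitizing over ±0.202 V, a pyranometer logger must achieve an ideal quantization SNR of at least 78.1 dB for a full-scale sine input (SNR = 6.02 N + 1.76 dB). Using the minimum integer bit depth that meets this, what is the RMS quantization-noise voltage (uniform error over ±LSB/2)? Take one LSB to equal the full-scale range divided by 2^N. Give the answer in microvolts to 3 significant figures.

14.2 µV

Full-scale range = 0.202 V − (-0.202 V) = 0.404 V.
Required N = ⌈(78.1 − 1.76)/6.02⌉ = ⌈12.681⌉ = 13.
Step size = 0.404/8192 V = 49.316 µV.
RMS noise = LSB/√12 = 14.2 µV.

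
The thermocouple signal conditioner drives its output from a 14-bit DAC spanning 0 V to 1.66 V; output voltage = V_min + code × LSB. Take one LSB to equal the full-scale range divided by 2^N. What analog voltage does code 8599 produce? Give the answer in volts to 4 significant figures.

V_FS = 1.66 V. LSB = 1.66 V / 2^14.
Output = V_min + (8599/16384) × range = 0 + 0.524841 × 1.66 V
      = 0 V + 0.871237 V = 0.871237 V.

0.8712 V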